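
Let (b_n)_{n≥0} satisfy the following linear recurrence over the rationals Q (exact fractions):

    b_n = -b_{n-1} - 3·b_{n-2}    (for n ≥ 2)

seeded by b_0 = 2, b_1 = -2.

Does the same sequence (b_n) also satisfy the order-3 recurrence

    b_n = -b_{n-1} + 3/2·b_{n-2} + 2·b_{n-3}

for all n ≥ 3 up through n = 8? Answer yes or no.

Terms b_0..b_8: 2, -2, -4, 10, 2, -32, 26, 70, -148
n=3: candidate gives 5, actual b_3 = 10 ✗

no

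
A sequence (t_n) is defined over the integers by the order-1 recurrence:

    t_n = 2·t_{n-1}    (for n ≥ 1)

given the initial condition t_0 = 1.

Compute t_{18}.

t_1 = 2·1 = 2
t_2 = 2·2 = 4
t_3 = 2·4 = 8
t_4 = 2·8 = 16
t_5 = 2·16 = 32
t_6 = 2·32 = 64
t_7 = 2·64 = 128
t_8 = 2·128 = 256
t_9 = 2·256 = 512
t_10 = 2·512 = 1024
t_11 = 2·1024 = 2048
t_12 = 2·2048 = 4096
t_13 = 2·4096 = 8192
t_14 = 2·8192 = 16384
t_15 = 2·16384 = 32768
t_16 = 2·32768 = 65536
t_17 = 2·65536 = 131072
t_18 = 2·131072 = 262144

262144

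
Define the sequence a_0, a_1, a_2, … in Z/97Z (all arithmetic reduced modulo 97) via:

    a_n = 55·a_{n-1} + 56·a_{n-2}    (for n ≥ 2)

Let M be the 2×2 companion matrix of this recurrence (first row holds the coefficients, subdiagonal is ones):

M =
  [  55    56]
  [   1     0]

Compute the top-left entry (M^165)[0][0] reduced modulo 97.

(M^165)[0][0] is the top entry after applying M 165 times to the unit state (1, 0). Equivalently it is h_{166} for the auxiliary sequence (h_n) obeying the same recurrence with h_1 = 1 and h_i = 0 for 0 ≤ i < 1:
h_2 = 55·1 + 56·0 = 55
h_3 = 55·55 + 56·1 = 74
h_4 = 55·74 + 56·55 = 69
h_5 = 55·69 + 56·74 = 82
h_6 = 55·82 + 56·69 = 32
h_7 = 55·32 + 56·82 = 47
h_8 = 55·47 + 56·32 = 12
h_9 = 55·12 + 56·47 = 91
h_10 = 55·91 + 56·12 = 51
h_11 = 55·51 + 56·91 = 44
h_12 = 55·44 + 56·51 = 38
h_13 = 55·38 + 56·44 = 92
h_14 = 55·92 + 56·38 = 10
h_15 = 55·10 + 56·92 = 76
h_16 = 55·76 + 56·10 = 84
h_17 = 55·84 + 56·76 = 49
h_18 = 55·49 + 56·84 = 27
h_19 = 55·27 + 56·49 = 58
h_20 = 55·58 + 56·27 = 46
h_21 = 55·46 + 56·58 = 55
h_22 = 55·55 + 56·46 = 72
h_23 = 55·72 + 56·55 = 56
h_24 = 55·56 + 56·72 = 31
h_25 = 55·31 + 56·56 = 88
h_26 = 55·88 + 56·31 = 77
h_27 = 55·77 + 56·88 = 45
h_28 = 55·45 + 56·77 = 94
h_29 = 55·94 + 56·45 = 27
h_30 = 55·27 + 56·94 = 56
h_31 = 55·56 + 56·27 = 33
h_32 = 55·33 + 56·56 = 4
h_33 = 55·4 + 56·33 = 31
h_34 = 55·31 + 56·4 = 86
h_35 = 55·86 + 56·31 = 64
h_36 = 55·64 + 56·86 = 91
h_37 = 55·91 + 56·64 = 53
h_38 = 55·53 + 56·91 = 57
h_39 = 55·57 + 56·53 = 89
h_40 = 55·89 + 56·57 = 36
h_41 = 55·36 + 56·89 = 77
h_42 = 55·77 + 56·36 = 43
h_43 = 55·43 + 56·77 = 81
h_44 = 55·81 + 56·43 = 73
h_45 = 55·73 + 56·81 = 15
h_46 = 55·15 + 56·73 = 63
h_47 = 55·63 + 56·15 = 37
h_48 = 55·37 + 56·63 = 34
h_49 = 55·34 + 56·37 = 62
h_50 = 55·62 + 56·34 = 76
h_51 = 55·76 + 56·62 = 86
h_52 = 55·86 + 56·76 = 62
h_53 = 55·62 + 56·86 = 78
h_54 = 55·78 + 56·62 = 2
h_55 = 55·2 + 56·78 = 16
h_56 = 55·16 + 56·2 = 22
h_57 = 55·22 + 56·16 = 69
h_58 = 55·69 + 56·22 = 80
h_59 = 55·80 + 56·69 = 19
h_60 = 55·19 + 56·80 = 93
h_61 = 55·93 + 56·19 = 68
h_62 = 55·68 + 56·93 = 24
h_63 = 55·24 + 56·68 = 84
h_64 = 55·84 + 56·24 = 47
h_65 = 55·47 + 56·84 = 14
h_66 = 55·14 + 56·47 = 7
h_67 = 55·7 + 56·14 = 5
h_68 = 55·5 + 56·7 = 85
h_69 = 55·85 + 56·5 = 8
h_70 = 55·8 + 56·85 = 59
h_71 = 55·59 + 56·8 = 7
h_72 = 55·7 + 56·59 = 3
h_73 = 55·3 + 56·7 = 72
h_74 = 55·72 + 56·3 = 54
h_75 = 55·54 + 56·72 = 18
h_76 = 55·18 + 56·54 = 37
h_77 = 55·37 + 56·18 = 36
h_78 = 55·36 + 56·37 = 75
h_79 = 55·75 + 56·36 = 30
h_80 = 55·30 + 56·75 = 30
h_81 = 55·30 + 56·30 = 32
h_82 = 55·32 + 56·30 = 45
h_83 = 55·45 + 56·32 = 96
h_84 = 55·96 + 56·45 = 40
h_85 = 55·40 + 56·96 = 10
h_86 = 55·10 + 56·40 = 74
h_87 = 55·74 + 56·10 = 71
h_88 = 55·71 + 56·74 = 95
h_89 = 55·95 + 56·71 = 83
h_90 = 55·83 + 56·95 = 88
h_91 = 55·88 + 56·83 = 79
h_92 = 55·79 + 56·88 = 58
h_93 = 55·58 + 56·79 = 48
h_94 = 55·48 + 56·58 = 68
h_95 = 55·68 + 56·48 = 26
h_96 = 55·26 + 56·68 = 0
h_97 = 55·0 + 56·26 = 1
h_98 = 55·1 + 56·0 = 55
h_99 = 55·55 + 56·1 = 74
h_100 = 55·74 + 56·55 = 69
h_101 = 55·69 + 56·74 = 82
h_102 = 55·82 + 56·69 = 32
h_103 = 55·32 + 56·82 = 47
h_104 = 55·47 + 56·32 = 12
h_105 = 55·12 + 56·47 = 91
h_106 = 55·91 + 56·12 = 51
h_107 = 55·51 + 56·91 = 44
h_108 = 55·44 + 56·51 = 38
h_109 = 55·38 + 56·44 = 92
h_110 = 55·92 + 56·38 = 10
h_111 = 55·10 + 56·92 = 76
h_112 = 55·76 + 56·10 = 84
h_113 = 55·84 + 56·76 = 49
h_114 = 55·49 + 56·84 = 27
h_115 = 55·27 + 56·49 = 58
h_116 = 55·58 + 56·27 = 46
h_117 = 55·46 + 56·58 = 55
h_118 = 55·55 + 56·46 = 72
h_119 = 55·72 + 56·55 = 56
h_120 = 55·56 + 56·72 = 31
h_121 = 55·31 + 56·56 = 88
h_122 = 55·88 + 56·31 = 77
h_123 = 55·77 + 56·88 = 45
h_124 = 55·45 + 56·77 = 94
h_125 = 55·94 + 56·45 = 27
h_126 = 55·27 + 56·94 = 56
h_127 = 55·56 + 56·27 = 33
h_128 = 55·33 + 56·56 = 4
h_129 = 55·4 + 56·33 = 31
h_130 = 55·31 + 56·4 = 86
h_131 = 55·86 + 56·31 = 64
h_132 = 55·64 + 56·86 = 91
h_133 = 55·91 + 56·64 = 53
h_134 = 55·53 + 56·91 = 57
h_135 = 55·57 + 56·53 = 89
h_136 = 55·89 + 56·57 = 36
h_137 = 55·36 + 56·89 = 77
h_138 = 55·77 + 56·36 = 43
h_139 = 55·43 + 56·77 = 81
h_140 = 55·81 + 56·43 = 73
h_141 = 55·73 + 56·81 = 15
h_142 = 55·15 + 56·73 = 63
h_143 = 55·63 + 56·15 = 37
h_144 = 55·37 + 56·63 = 34
h_145 = 55·34 + 56·37 = 62
h_146 = 55·62 + 56·34 = 76
h_147 = 55·76 + 56·62 = 86
h_148 = 55·86 + 56·76 = 62
h_149 = 55·62 + 56·86 = 78
h_150 = 55·78 + 56·62 = 2
h_151 = 55·2 + 56·78 = 16
h_152 = 55·16 + 56·2 = 22
h_153 = 55·22 + 56·16 = 69
h_154 = 55·69 + 56·22 = 80
h_155 = 55·80 + 56·69 = 19
h_156 = 55·19 + 56·80 = 93
h_157 = 55·93 + 56·19 = 68
h_158 = 55·68 + 56·93 = 24
h_159 = 55·24 + 56·68 = 84
h_160 = 55·84 + 56·24 = 47
h_161 = 55·47 + 56·84 = 14
h_162 = 55·14 + 56·47 = 7
h_163 = 55·7 + 56·14 = 5
h_164 = 55·5 + 56·7 = 85
h_165 = 55·85 + 56·5 = 8
h_166 = 55·8 + 56·85 = 59

59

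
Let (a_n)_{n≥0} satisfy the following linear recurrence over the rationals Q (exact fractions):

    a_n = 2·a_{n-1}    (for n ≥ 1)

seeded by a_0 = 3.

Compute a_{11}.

a_1 = 2·3 = 6
a_2 = 2·6 = 12
a_3 = 2·12 = 24
a_4 = 2·24 = 48
a_5 = 2·48 = 96
a_6 = 2·96 = 192
a_7 = 2·192 = 384
a_8 = 2·384 = 768
a_9 = 2·768 = 1536
a_10 = 2·1536 = 3072
a_11 = 2·3072 = 6144

6144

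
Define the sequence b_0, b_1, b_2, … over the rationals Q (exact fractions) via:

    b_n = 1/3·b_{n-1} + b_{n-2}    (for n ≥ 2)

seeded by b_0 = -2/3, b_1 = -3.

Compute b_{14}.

-28428125/1594323

b_2 = 1/3·-3 + 1·-2/3 = -5/3
b_3 = 1/3·-5/3 + 1·-3 = -32/9
b_4 = 1/3·-32/9 + 1·-5/3 = -77/27
b_5 = 1/3·-77/27 + 1·-32/9 = -365/81
b_6 = 1/3·-365/81 + 1·-77/27 = -1058/243
b_7 = 1/3·-1058/243 + 1·-365/81 = -4343/729
b_8 = 1/3·-4343/729 + 1·-1058/243 = -13865/2187
b_9 = 1/3·-13865/2187 + 1·-4343/729 = -52952/6561
b_10 = 1/3·-52952/6561 + 1·-13865/2187 = -177737/19683
b_11 = 1/3·-177737/19683 + 1·-52952/6561 = -654305/59049
b_12 = 1/3·-654305/59049 + 1·-177737/19683 = -2253938/177147
b_13 = 1/3·-2253938/177147 + 1·-654305/59049 = -8142683/531441
b_14 = 1/3·-8142683/531441 + 1·-2253938/177147 = -28428125/1594323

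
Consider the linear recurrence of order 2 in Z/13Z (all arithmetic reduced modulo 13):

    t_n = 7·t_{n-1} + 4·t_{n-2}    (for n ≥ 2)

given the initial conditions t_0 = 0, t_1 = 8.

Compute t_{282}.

t_2 = 7·8 + 4·0 = 4
t_3 = 7·4 + 4·8 = 8
t_4 = 7·8 + 4·4 = 7
t_5 = 7·7 + 4·8 = 3
t_6 = 7·3 + 4·7 = 10
t_7 = 7·10 + 4·3 = 4
t_8 = 7·4 + 4·10 = 3
t_9 = 7·3 + 4·4 = 11
t_10 = 7·11 + 4·3 = 11
t_11 = 7·11 + 4·11 = 4
t_12 = 7·4 + 4·11 = 7
t_13 = 7·7 + 4·4 = 0
t_14 = 7·0 + 4·7 = 2
t_15 = 7·2 + 4·0 = 1
t_16 = 7·1 + 4·2 = 2
t_17 = 7·2 + 4·1 = 5
t_18 = 7·5 + 4·2 = 4
t_19 = 7·4 + 4·5 = 9
t_20 = 7·9 + 4·4 = 1
t_21 = 7·1 + 4·9 = 4
t_22 = 7·4 + 4·1 = 6
t_23 = 7·6 + 4·4 = 6
t_24 = 7·6 + 4·6 = 1
t_25 = 7·1 + 4·6 = 5
t_26 = 7·5 + 4·1 = 0
t_27 = 7·0 + 4·5 = 7
t_28 = 7·7 + 4·0 = 10
t_29 = 7·10 + 4·7 = 7
t_30 = 7·7 + 4·10 = 11
t_31 = 7·11 + 4·7 = 1
t_32 = 7·1 + 4·11 = 12
t_33 = 7·12 + 4·1 = 10
t_34 = 7·10 + 4·12 = 1
t_35 = 7·1 + 4·10 = 8
t_36 = 7·8 + 4·1 = 8
t_37 = 7·8 + 4·8 = 10
t_38 = 7·10 + 4·8 = 11
t_39 = 7·11 + 4·10 = 0
t_40 = 7·0 + 4·11 = 5
t_41 = 7·5 + 4·0 = 9
t_42 = 7·9 + 4·5 = 5
t_43 = 7·5 + 4·9 = 6
t_44 = 7·6 + 4·5 = 10
t_45 = 7·10 + 4·6 = 3
t_46 = 7·3 + 4·10 = 9
t_47 = 7·9 + 4·3 = 10
t_48 = 7·10 + 4·9 = 2
t_49 = 7·2 + 4·10 = 2
t_50 = 7·2 + 4·2 = 9
t_51 = 7·9 + 4·2 = 6
t_52 = 7·6 + 4·9 = 0
t_53 = 7·0 + 4·6 = 11
t_54 = 7·11 + 4·0 = 12
t_55 = 7·12 + 4·11 = 11
t_56 = 7·11 + 4·12 = 8
t_57 = 7·8 + 4·11 = 9
t_58 = 7·9 + 4·8 = 4
t_59 = 7·4 + 4·9 = 12
t_60 = 7·12 + 4·4 = 9
t_61 = 7·9 + 4·12 = 7
t_62 = 7·7 + 4·9 = 7
t_63 = 7·7 + 4·7 = 12
t_64 = 7·12 + 4·7 = 8
t_65 = 7·8 + 4·12 = 0
t_66 = 7·0 + 4·8 = 6
t_67 = 7·6 + 4·0 = 3
t_68 = 7·3 + 4·6 = 6
t_69 = 7·6 + 4·3 = 2
t_70 = 7·2 + 4·6 = 12
t_71 = 7·12 + 4·2 = 1
t_72 = 7·1 + 4·12 = 3
t_73 = 7·3 + 4·1 = 12
t_74 = 7·12 + 4·3 = 5
t_75 = 7·5 + 4·12 = 5
t_76 = 7·5 + 4·5 = 3
t_77 = 7·3 + 4·5 = 2
t_78 = 7·2 + 4·3 = 0
t_79 = 7·0 + 4·2 = 8
(t_78, t_79) = (0, 8) = (t_0, t_1), so the sequence has period 78.
282 ≡ 48 (mod 78), hence t_282 = t_48 = 2.

2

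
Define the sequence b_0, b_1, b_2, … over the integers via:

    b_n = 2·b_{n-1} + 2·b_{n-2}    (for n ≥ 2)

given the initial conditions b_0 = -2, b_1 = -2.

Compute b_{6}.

-416

b_2 = 2·-2 + 2·-2 = -8
b_3 = 2·-8 + 2·-2 = -20
b_4 = 2·-20 + 2·-8 = -56
b_5 = 2·-56 + 2·-20 = -152
b_6 = 2·-152 + 2·-56 = -416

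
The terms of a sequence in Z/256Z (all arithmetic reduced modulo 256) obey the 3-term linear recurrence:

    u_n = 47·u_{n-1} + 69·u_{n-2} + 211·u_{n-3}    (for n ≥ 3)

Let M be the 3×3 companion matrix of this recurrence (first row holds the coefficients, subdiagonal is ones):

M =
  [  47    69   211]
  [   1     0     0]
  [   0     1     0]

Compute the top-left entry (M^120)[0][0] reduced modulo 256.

(M^120)[0][0] is the top entry after applying M 120 times to the unit state (1, 0, 0). Equivalently it is h_{122} for the auxiliary sequence (h_n) obeying the same recurrence with h_2 = 1 and h_i = 0 for 0 ≤ i < 2:
h_3 = 47·1 + 69·0 + 211·0 = 47
h_4 = 47·47 + 69·1 + 211·0 = 230
h_5 = 47·230 + 69·47 + 211·1 = 184
h_6 = 47·184 + 69·230 + 211·47 = 131
h_7 = 47·131 + 69·184 + 211·230 = 55
h_8 = 47·55 + 69·131 + 211·184 = 16
Continuing the recurrence:
  h_9 = 188;  h_10 = 41;  h_11 = 99;  h_12 = 46;  h_13 = 236;  h_14 = 83
  h_15 = 195;  h_16 = 176;  h_17 = 72;  h_18 = 97;  h_19 = 71;  h_20 = 134
  h_21 = 176;  h_22 = 243;  h_23 = 127;  h_24 = 224;  h_25 = 164;  h_26 = 41
  h_27 = 91;  h_28 = 238;  h_29 = 4;  h_30 = 227;  h_31 = 235;  h_32 = 160
  h_33 = 208;  h_34 = 1;  h_35 = 31;  h_36 = 102;  h_37 = 232;  h_38 = 163
  h_39 = 135;  h_40 = 240;  h_41 = 204;  h_42 = 105;  h_43 = 19;  h_44 = 238
  h_45 = 92;  h_46 = 179;  h_47 = 211;  h_48 = 208;  h_49 = 152;  h_50 = 225
  h_51 = 183;  h_52 = 134;  h_53 = 96;  h_54 = 147;  h_55 = 79;  h_56 = 64
  h_57 = 52;  h_58 = 233;  h_59 = 139;  h_60 = 46;  h_61 = 244;  h_62 = 195
  h_63 = 123;  h_64 = 64;  h_65 = 160;  h_66 = 1;  h_67 = 15;  h_68 = 230
  h_69 = 24;  h_70 = 195;  h_71 = 215;  h_72 = 208;  h_73 = 220;  h_74 = 169
  h_75 = 195;  h_76 = 174;  h_77 = 204;  h_78 = 19;  h_79 = 227;  h_80 = 240
  h_81 = 232;  h_82 = 97;  h_83 = 39;  h_84 = 134;  h_85 = 16;  h_86 = 51
  h_87 = 31;  h_88 = 160;  h_89 = 196;  h_90 = 169;  h_91 = 187;  h_92 = 110
  h_93 = 228;  h_94 = 163;  h_95 = 11;  h_96 = 224;  h_97 = 112;  h_98 = 1
  h_99 = 255;  h_100 = 102;  h_101 = 72;  h_102 = 227;  h_103 = 39;  h_104 = 176
  h_105 = 236;  h_106 = 233;  h_107 = 115;  h_108 = 110;  h_109 = 60;  h_110 = 115
  h_111 = 243;  h_112 = 16;  h_113 = 56;  h_114 = 225;  h_115 = 151;  h_116 = 134
  h_117 = 192;  h_118 = 211;  h_119 = 239;  h_120 = 0
h_121 = 47·0 + 69·239 + 211·211 = 84
h_122 = 47·84 + 69·0 + 211·239 = 105

105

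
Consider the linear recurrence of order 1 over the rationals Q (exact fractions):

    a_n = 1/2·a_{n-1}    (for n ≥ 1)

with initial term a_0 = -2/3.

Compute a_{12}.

a_1 = 1/2·-2/3 = -1/3
a_2 = 1/2·-1/3 = -1/6
a_3 = 1/2·-1/6 = -1/12
a_4 = 1/2·-1/12 = -1/24
a_5 = 1/2·-1/24 = -1/48
a_6 = 1/2·-1/48 = -1/96
a_7 = 1/2·-1/96 = -1/192
a_8 = 1/2·-1/192 = -1/384
a_9 = 1/2·-1/384 = -1/768
a_10 = 1/2·-1/768 = -1/1536
a_11 = 1/2·-1/1536 = -1/3072
a_12 = 1/2·-1/3072 = -1/6144

-1/6144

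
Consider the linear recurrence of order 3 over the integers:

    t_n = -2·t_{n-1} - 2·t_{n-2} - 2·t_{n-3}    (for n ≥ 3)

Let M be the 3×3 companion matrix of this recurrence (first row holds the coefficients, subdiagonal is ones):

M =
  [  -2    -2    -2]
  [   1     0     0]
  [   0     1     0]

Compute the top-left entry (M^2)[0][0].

2

(M^2)[0][0] is the top entry after applying M 2 times to the unit state (1, 0, 0). Equivalently it is h_{4} for the auxiliary sequence (h_n) obeying the same recurrence with h_2 = 1 and h_i = 0 for 0 ≤ i < 2:
h_3 = -2·1 + -2·0 + -2·0 = -2
h_4 = -2·-2 + -2·1 + -2·0 = 2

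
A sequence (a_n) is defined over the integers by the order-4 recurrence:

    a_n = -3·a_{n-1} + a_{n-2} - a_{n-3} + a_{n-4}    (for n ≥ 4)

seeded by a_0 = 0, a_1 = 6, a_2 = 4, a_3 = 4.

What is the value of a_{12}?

a_4 = -3·4 + 1·4 + -1·6 + 1·0 = -14
a_5 = -3·-14 + 1·4 + -1·4 + 1·6 = 48
a_6 = -3·48 + 1·-14 + -1·4 + 1·4 = -158
a_7 = -3·-158 + 1·48 + -1·-14 + 1·4 = 540
a_8 = -3·540 + 1·-158 + -1·48 + 1·-14 = -1840
a_9 = -3·-1840 + 1·540 + -1·-158 + 1·48 = 6266
a_10 = -3·6266 + 1·-1840 + -1·540 + 1·-158 = -21336
a_11 = -3·-21336 + 1·6266 + -1·-1840 + 1·540 = 72654
a_12 = -3·72654 + 1·-21336 + -1·6266 + 1·-1840 = -247404

-247404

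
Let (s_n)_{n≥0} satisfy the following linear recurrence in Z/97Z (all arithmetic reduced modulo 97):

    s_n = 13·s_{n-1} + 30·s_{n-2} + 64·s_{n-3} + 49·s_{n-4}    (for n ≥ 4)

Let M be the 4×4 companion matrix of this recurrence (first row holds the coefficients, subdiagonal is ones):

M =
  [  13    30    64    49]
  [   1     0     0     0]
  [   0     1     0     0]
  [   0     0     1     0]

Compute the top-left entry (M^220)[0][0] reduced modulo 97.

(M^220)[0][0] is the top entry after applying M 220 times to the unit state (1, 0, 0, 0). Equivalently it is h_{223} for the auxiliary sequence (h_n) obeying the same recurrence with h_3 = 1 and h_i = 0 for 0 ≤ i < 3:
h_4 = 13·1 + 30·0 + 64·0 + 49·0 = 13
h_5 = 13·13 + 30·1 + 64·0 + 49·0 = 5
h_6 = 13·5 + 30·13 + 64·1 + 49·0 = 34
h_7 = 13·34 + 30·5 + 64·13 + 49·1 = 18
h_8 = 13·18 + 30·34 + 64·5 + 49·13 = 77
h_9 = 13·77 + 30·18 + 64·34 + 49·5 = 82
Continuing the recurrence:
  h_10 = 83;  h_11 = 37;  h_12 = 61;  h_13 = 78;  h_14 = 64;  h_15 = 62
  h_16 = 37;  h_17 = 74;  h_18 = 58;  h_19 = 38;  h_20 = 53;  h_21 = 49
  h_22 = 32;  h_23 = 59;  h_24 = 88;  h_25 = 88;  h_26 = 10;  h_27 = 41
  h_28 = 10;  h_29 = 7;  h_30 = 13;  h_31 = 21;  h_32 = 49;  h_33 = 17
  h_34 = 83;  h_35 = 31;  h_36 = 77;  h_37 = 25;  h_38 = 53;  h_39 = 29
  h_40 = 65;  h_41 = 27;  h_42 = 61;  h_43 = 6;  h_44 = 31;  h_45 = 87
  h_46 = 2;  h_47 = 64;  h_48 = 25;  h_49 = 40;  h_50 = 32;  h_51 = 47
  h_52 = 21;  h_53 = 65;  h_54 = 37;  h_55 = 64;  h_56 = 50;  h_57 = 72
  h_58 = 3;  h_59 = 96;  h_60 = 54;  h_61 = 27;  h_62 = 17;  h_63 = 73
  h_64 = 13;  h_65 = 17;  h_66 = 5;  h_67 = 37;  h_68 = 28;  h_69 = 8
  h_70 = 65;  h_71 = 34;  h_72 = 8;  h_73 = 50;  h_74 = 43;  h_75 = 66
  h_76 = 17;  h_77 = 31;  h_78 = 66;  h_79 = 96;  h_80 = 31;  h_81 = 5
  h_82 = 91;  h_83 = 67;  h_84 = 8;  h_85 = 35;  h_86 = 33;  h_87 = 36
  h_88 = 16;  h_89 = 71;  h_90 = 86;  h_91 = 22;  h_92 = 46;  h_93 = 56
  h_94 = 67;  h_95 = 74;  h_96 = 80;  h_97 = 10;  h_98 = 73;  h_99 = 4
  h_100 = 12;  h_101 = 6;  h_102 = 3;  h_103 = 19;  h_104 = 48;  h_105 = 31
  h_106 = 5;  h_107 = 51;  h_108 = 8;  h_109 = 78;  h_110 = 10;  h_111 = 49
  h_112 = 16;  h_113 = 29;  h_114 = 21;  h_115 = 9;  h_116 = 89;  h_117 = 21
  h_118 = 86;  h_119 = 28;  h_120 = 16;  h_121 = 15;  h_122 = 85;  h_123 = 71
  h_124 = 76;  h_125 = 78;  h_126 = 72;  h_127 = 76;  h_128 = 30;  h_129 = 42
  h_130 = 41;  h_131 = 65;  h_132 = 25;  h_133 = 70;  h_134 = 69;  h_135 = 22
  h_136 = 10;  h_137 = 3;  h_138 = 84;  h_139 = 87;  h_140 = 65;  h_141 = 54
  h_142 = 17;  h_143 = 79;  h_144 = 30;  h_145 = 92;  h_146 = 31;  h_147 = 30
  h_148 = 45;  h_149 = 23;  h_150 = 44;  h_151 = 83;  h_152 = 62;  h_153 = 61
  h_154 = 33;  h_155 = 12;  h_156 = 37;  h_157 = 25;  h_158 = 37;  h_159 = 16
  h_160 = 75;  h_161 = 4;  h_162 = 95;  h_163 = 52;  h_164 = 85;  h_165 = 17
  h_166 = 84;  h_167 = 84;  h_168 = 38;  h_169 = 8;  h_170 = 66;  h_171 = 80
  h_172 = 59;  h_173 = 23;  h_174 = 44;  h_175 = 34;  h_176 = 14;  h_177 = 4
  h_178 = 51;  h_179 = 47;  h_180 = 76;  h_181 = 38;  h_182 = 36;  h_183 = 45
  h_184 = 61;  h_185 = 4;  h_186 = 27;  h_187 = 81;  h_188 = 64;  h_189 = 45
  h_190 = 88;  h_191 = 83;  h_192 = 35;  h_193 = 15;  h_194 = 5;  h_195 = 32
  h_196 = 40;  h_197 = 13;  h_198 = 73;  h_199 = 35;  h_200 = 5;  h_201 = 22
  h_202 = 45;  h_203 = 79;  h_204 = 53;  h_205 = 33;  h_206 = 65;  h_207 = 77
  h_208 = 94;  h_209 = 94;  h_210 = 30;  h_211 = 1;  h_212 = 89;  h_213 = 50
  h_214 = 4;  h_215 = 22;  h_216 = 13;  h_217 = 43;  h_218 = 31;  h_219 = 14
  h_220 = 39;  h_221 = 71
h_222 = 13·71 + 30·39 + 64·14 + 49·31 = 46
h_223 = 13·46 + 30·71 + 64·39 + 49·14 = 90

90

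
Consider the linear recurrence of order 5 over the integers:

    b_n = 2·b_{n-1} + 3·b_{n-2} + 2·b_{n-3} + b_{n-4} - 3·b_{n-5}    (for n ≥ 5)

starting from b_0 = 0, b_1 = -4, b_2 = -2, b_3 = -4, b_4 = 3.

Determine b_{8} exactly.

b_5 = 2·3 + 3·-4 + 2·-2 + 1·-4 + -3·0 = -14
b_6 = 2·-14 + 3·3 + 2·-4 + 1·-2 + -3·-4 = -17
b_7 = 2·-17 + 3·-14 + 2·3 + 1·-4 + -3·-2 = -68
b_8 = 2·-68 + 3·-17 + 2·-14 + 1·3 + -3·-4 = -200

-200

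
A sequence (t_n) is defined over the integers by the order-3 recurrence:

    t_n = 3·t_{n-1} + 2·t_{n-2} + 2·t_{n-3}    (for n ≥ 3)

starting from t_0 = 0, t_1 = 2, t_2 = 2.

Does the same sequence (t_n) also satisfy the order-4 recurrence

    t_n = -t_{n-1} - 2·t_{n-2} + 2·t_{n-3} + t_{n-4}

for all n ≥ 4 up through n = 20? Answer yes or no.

Terms t_0..t_20: 0, 2, 2, 10, 38, 138, 510, 1882, 6942, 25610, 94478, 348538, 1285790, 4743402, 17498862, 64554970, 238149438, 878555978, 3241076750, 11956641082, 44109188702
n=4: candidate gives -10, actual t_4 = 38 ✗

no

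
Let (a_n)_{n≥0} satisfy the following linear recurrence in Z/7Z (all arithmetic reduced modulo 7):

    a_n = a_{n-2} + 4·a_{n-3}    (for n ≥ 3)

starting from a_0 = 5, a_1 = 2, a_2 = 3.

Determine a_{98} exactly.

a_3 = 0·3 + 1·2 + 4·5 = 1
a_4 = 0·1 + 1·3 + 4·2 = 4
a_5 = 0·4 + 1·1 + 4·3 = 6
a_6 = 0·6 + 1·4 + 4·1 = 1
a_7 = 0·1 + 1·6 + 4·4 = 1
a_8 = 0·1 + 1·1 + 4·6 = 4
a_9 = 0·4 + 1·1 + 4·1 = 5
a_10 = 0·5 + 1·4 + 4·1 = 1
a_11 = 0·1 + 1·5 + 4·4 = 0
a_12 = 0·0 + 1·1 + 4·5 = 0
a_13 = 0·0 + 1·0 + 4·1 = 4
a_14 = 0·4 + 1·0 + 4·0 = 0
a_15 = 0·0 + 1·4 + 4·0 = 4
a_16 = 0·4 + 1·0 + 4·4 = 2
a_17 = 0·2 + 1·4 + 4·0 = 4
a_18 = 0·4 + 1·2 + 4·4 = 4
a_19 = 0·4 + 1·4 + 4·2 = 5
a_20 = 0·5 + 1·4 + 4·4 = 6
a_21 = 0·6 + 1·5 + 4·4 = 0
a_22 = 0·0 + 1·6 + 4·5 = 5
a_23 = 0·5 + 1·0 + 4·6 = 3
a_24 = 0·3 + 1·5 + 4·0 = 5
a_25 = 0·5 + 1·3 + 4·5 = 2
a_26 = 0·2 + 1·5 + 4·3 = 3
(a_24, a_25, a_26) = (5, 2, 3) = (a_0, a_1, a_2), so the sequence has period 24.
98 ≡ 2 (mod 24), hence a_98 = a_2 = 3.

3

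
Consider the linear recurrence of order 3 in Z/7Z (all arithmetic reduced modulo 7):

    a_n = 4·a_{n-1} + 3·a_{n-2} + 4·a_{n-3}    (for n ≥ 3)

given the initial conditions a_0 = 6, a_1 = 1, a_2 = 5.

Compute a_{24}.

3

a_3 = 4·5 + 3·1 + 4·6 = 5
a_4 = 4·5 + 3·5 + 4·1 = 4
a_5 = 4·4 + 3·5 + 4·5 = 2
a_6 = 4·2 + 3·4 + 4·5 = 5
a_7 = 4·5 + 3·2 + 4·4 = 0
a_8 = 4·0 + 3·5 + 4·2 = 2
a_9 = 4·2 + 3·0 + 4·5 = 0
a_10 = 4·0 + 3·2 + 4·0 = 6
a_11 = 4·6 + 3·0 + 4·2 = 4
a_12 = 4·4 + 3·6 + 4·0 = 6
a_13 = 4·6 + 3·4 + 4·6 = 4
a_14 = 4·4 + 3·6 + 4·4 = 1
a_15 = 4·1 + 3·4 + 4·6 = 5
a_16 = 4·5 + 3·1 + 4·4 = 4
a_17 = 4·4 + 3·5 + 4·1 = 0
a_18 = 4·0 + 3·4 + 4·5 = 4
a_19 = 4·4 + 3·0 + 4·4 = 4
a_20 = 4·4 + 3·4 + 4·0 = 0
a_21 = 4·0 + 3·4 + 4·4 = 0
a_22 = 4·0 + 3·0 + 4·4 = 2
a_23 = 4·2 + 3·0 + 4·0 = 1
a_24 = 4·1 + 3·2 + 4·0 = 3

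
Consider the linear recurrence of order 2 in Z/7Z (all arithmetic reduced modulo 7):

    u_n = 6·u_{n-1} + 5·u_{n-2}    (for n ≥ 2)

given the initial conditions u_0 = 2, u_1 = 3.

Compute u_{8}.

u_2 = 6·3 + 5·2 = 0
u_3 = 6·0 + 5·3 = 1
u_4 = 6·1 + 5·0 = 6
u_5 = 6·6 + 5·1 = 6
u_6 = 6·6 + 5·6 = 3
u_7 = 6·3 + 5·6 = 6
u_8 = 6·6 + 5·3 = 2

2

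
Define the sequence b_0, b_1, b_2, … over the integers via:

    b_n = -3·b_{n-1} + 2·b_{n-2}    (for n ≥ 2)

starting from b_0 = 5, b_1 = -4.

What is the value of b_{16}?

b_2 = -3·-4 + 2·5 = 22
b_3 = -3·22 + 2·-4 = -74
b_4 = -3·-74 + 2·22 = 266
b_5 = -3·266 + 2·-74 = -946
b_6 = -3·-946 + 2·266 = 3370
b_7 = -3·3370 + 2·-946 = -12002
b_8 = -3·-12002 + 2·3370 = 42746
b_9 = -3·42746 + 2·-12002 = -152242
b_10 = -3·-152242 + 2·42746 = 542218
b_11 = -3·542218 + 2·-152242 = -1931138
b_12 = -3·-1931138 + 2·542218 = 6877850
b_13 = -3·6877850 + 2·-1931138 = -24495826
b_14 = -3·-24495826 + 2·6877850 = 87243178
b_15 = -3·87243178 + 2·-24495826 = -310721186
b_16 = -3·-310721186 + 2·87243178 = 1106649914

1106649914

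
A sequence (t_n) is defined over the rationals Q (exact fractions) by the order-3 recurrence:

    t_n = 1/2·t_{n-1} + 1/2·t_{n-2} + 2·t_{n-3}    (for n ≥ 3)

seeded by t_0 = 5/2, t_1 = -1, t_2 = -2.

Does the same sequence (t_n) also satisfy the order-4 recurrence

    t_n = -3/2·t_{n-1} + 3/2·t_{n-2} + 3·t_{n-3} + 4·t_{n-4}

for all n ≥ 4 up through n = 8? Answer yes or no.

Terms t_0..t_8: 5/2, -1, -2, 7/2, -5/4, -23/8, 79/16, -47/32, -257/64
n=4: candidate gives -5/4, actual t_4 = -5/4 ✓
n=5: candidate gives -23/8, actual t_5 = -23/8 ✓
n=6: candidate gives 79/16, actual t_6 = 79/16 ✓
n=7: candidate gives -47/32, actual t_7 = -47/32 ✓
n=8: candidate gives -257/64, actual t_8 = -257/64 ✓

yes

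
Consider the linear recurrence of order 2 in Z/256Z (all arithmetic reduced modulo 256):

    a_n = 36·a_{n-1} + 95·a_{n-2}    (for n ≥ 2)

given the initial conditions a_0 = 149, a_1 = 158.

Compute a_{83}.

a_2 = 36·158 + 95·149 = 131
a_3 = 36·131 + 95·158 = 14
a_4 = 36·14 + 95·131 = 149
a_5 = 36·149 + 95·14 = 38
a_6 = 36·38 + 95·149 = 163
a_7 = 36·163 + 95·38 = 6
a_8 = 36·6 + 95·163 = 85
a_9 = 36·85 + 95·6 = 46
a_10 = 36·46 + 95·85 = 3
a_11 = 36·3 + 95·46 = 126
a_12 = 36·126 + 95·3 = 213
a_13 = 36·213 + 95·126 = 182
a_14 = 36·182 + 95·213 = 163
a_15 = 36·163 + 95·182 = 118
a_16 = 36·118 + 95·163 = 21
a_17 = 36·21 + 95·118 = 190
a_18 = 36·190 + 95·21 = 131
a_19 = 36·131 + 95·190 = 238
a_20 = 36·238 + 95·131 = 21
a_21 = 36·21 + 95·238 = 70
a_22 = 36·70 + 95·21 = 163
a_23 = 36·163 + 95·70 = 230
a_24 = 36·230 + 95·163 = 213
a_25 = 36·213 + 95·230 = 78
a_26 = 36·78 + 95·213 = 3
a_27 = 36·3 + 95·78 = 94
a_28 = 36·94 + 95·3 = 85
a_29 = 36·85 + 95·94 = 214
a_30 = 36·214 + 95·85 = 163
a_31 = 36·163 + 95·214 = 86
a_32 = 36·86 + 95·163 = 149
a_33 = 36·149 + 95·86 = 222
a_34 = 36·222 + 95·149 = 131
a_35 = 36·131 + 95·222 = 206
a_36 = 36·206 + 95·131 = 149
a_37 = 36·149 + 95·206 = 102
a_38 = 36·102 + 95·149 = 163
a_39 = 36·163 + 95·102 = 198
a_40 = 36·198 + 95·163 = 85
a_41 = 36·85 + 95·198 = 110
a_42 = 36·110 + 95·85 = 3
a_43 = 36·3 + 95·110 = 62
a_44 = 36·62 + 95·3 = 213
a_45 = 36·213 + 95·62 = 246
a_46 = 36·246 + 95·213 = 163
a_47 = 36·163 + 95·246 = 54
a_48 = 36·54 + 95·163 = 21
a_49 = 36·21 + 95·54 = 254
a_50 = 36·254 + 95·21 = 131
a_51 = 36·131 + 95·254 = 174
a_52 = 36·174 + 95·131 = 21
a_53 = 36·21 + 95·174 = 134
a_54 = 36·134 + 95·21 = 163
a_55 = 36·163 + 95·134 = 166
a_56 = 36·166 + 95·163 = 213
a_57 = 36·213 + 95·166 = 142
a_58 = 36·142 + 95·213 = 3
a_59 = 36·3 + 95·142 = 30
a_60 = 36·30 + 95·3 = 85
a_61 = 36·85 + 95·30 = 22
a_62 = 36·22 + 95·85 = 163
a_63 = 36·163 + 95·22 = 22
a_64 = 36·22 + 95·163 = 149
a_65 = 36·149 + 95·22 = 30
a_66 = 36·30 + 95·149 = 131
a_67 = 36·131 + 95·30 = 142
a_68 = 36·142 + 95·131 = 149
a_69 = 36·149 + 95·142 = 166
a_70 = 36·166 + 95·149 = 163
a_71 = 36·163 + 95·166 = 134
a_72 = 36·134 + 95·163 = 85
a_73 = 36·85 + 95·134 = 174
a_74 = 36·174 + 95·85 = 3
a_75 = 36·3 + 95·174 = 254
a_76 = 36·254 + 95·3 = 213
a_77 = 36·213 + 95·254 = 54
a_78 = 36·54 + 95·213 = 163
a_79 = 36·163 + 95·54 = 246
a_80 = 36·246 + 95·163 = 21
a_81 = 36·21 + 95·246 = 62
a_82 = 36·62 + 95·21 = 131
a_83 = 36·131 + 95·62 = 110

110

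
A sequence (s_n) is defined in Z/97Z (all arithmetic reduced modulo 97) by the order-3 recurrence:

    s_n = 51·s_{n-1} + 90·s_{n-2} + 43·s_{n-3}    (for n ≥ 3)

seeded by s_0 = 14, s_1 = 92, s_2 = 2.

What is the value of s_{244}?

70

s_3 = 51·2 + 90·92 + 43·14 = 60
s_4 = 51·60 + 90·2 + 43·92 = 18
s_5 = 51·18 + 90·60 + 43·2 = 2
s_6 = 51·2 + 90·18 + 43·60 = 34
s_7 = 51·34 + 90·2 + 43·18 = 69
s_8 = 51·69 + 90·34 + 43·2 = 69
Continuing the recurrence:
  s_9 = 36;  s_10 = 52;  s_11 = 32;  s_12 = 3;  s_13 = 31;  s_14 = 26
  s_15 = 74;  s_16 = 75;  s_17 = 60;  s_18 = 91;  s_19 = 74;  s_20 = 91
  s_21 = 82;  s_22 = 34;  s_23 = 29;  s_24 = 14;  s_25 = 33;  s_26 = 19
  s_27 = 79;  s_28 = 77;  s_29 = 20;  s_30 = 95;  s_31 = 62;  s_32 = 59
  s_33 = 64;  s_34 = 85;  s_35 = 22;  s_36 = 78;  s_37 = 10;  s_38 = 37
  s_39 = 30;  s_40 = 52;  s_41 = 56;  s_42 = 96;  s_43 = 47;  s_44 = 59
  s_45 = 18;  s_46 = 4;  s_47 = 93;  s_48 = 57;  s_49 = 3;  s_50 = 67
  s_51 = 27;  s_52 = 67;  s_53 = 95;  s_54 = 8;  s_55 = 5;  s_56 = 16
  s_57 = 58;  s_58 = 54;  s_59 = 29;  s_60 = 6;  s_61 = 0;  s_62 = 41
  s_63 = 21;  s_64 = 8;  s_65 = 84;  s_66 = 87;  s_67 = 22;  s_68 = 51
  s_69 = 77;  s_70 = 54;  s_71 = 43;  s_72 = 82;  s_73 = 92;  s_74 = 50
  s_75 = 0;  s_76 = 17;  s_77 = 10;  s_78 = 3;  s_79 = 38;  s_80 = 19
  s_81 = 56;  s_82 = 89;  s_83 = 17;  s_84 = 33;  s_85 = 56;  s_86 = 58
  s_87 = 8;  s_88 = 82;  s_89 = 24;  s_90 = 24;  s_91 = 23;  s_92 = 0
  s_93 = 95;  s_94 = 14;  s_95 = 49;  s_96 = 84;  s_97 = 81;  s_98 = 24
  s_99 = 1;  s_100 = 68;  s_101 = 31;  s_102 = 81;  s_103 = 48;  s_104 = 13
  s_105 = 27;  s_106 = 52;  s_107 = 15;  s_108 = 10;  s_109 = 22;  s_110 = 48
  s_111 = 8;  s_112 = 48;  s_113 = 91;  s_114 = 90;  s_115 = 3;  s_116 = 41
  s_117 = 23;  s_118 = 45;  s_119 = 17;  s_120 = 86;  s_121 = 91;  s_122 = 17
  s_123 = 48;  s_124 = 34;  s_125 = 92;  s_126 = 19;  s_127 = 41;  s_128 = 94
  s_129 = 86;  s_130 = 59;  s_131 = 47;  s_132 = 56;  s_133 = 20;  s_134 = 30
  s_135 = 15;  s_136 = 57;  s_137 = 18;  s_138 = 0;  s_139 = 94;  s_140 = 39
  s_141 = 70;  s_142 = 64;  s_143 = 86;  s_144 = 61;  s_145 = 23;  s_146 = 79
  s_147 = 89;  s_148 = 28;  s_149 = 31;  s_150 = 71;  s_151 = 49;  s_152 = 37
  s_153 = 38;  s_154 = 3;  s_155 = 23;  s_156 = 70;  s_157 = 46;  s_158 = 32
  s_159 = 52;  s_160 = 41;  s_161 = 96;  s_162 = 55;  s_163 = 16;  s_164 = 0
  s_165 = 22;  s_166 = 64;  s_167 = 6;  s_168 = 28;  s_169 = 64;  s_170 = 28
  s_171 = 50;  s_172 = 62;  s_173 = 39;  s_174 = 19;  s_175 = 64;  s_176 = 55
  s_177 = 70;  s_178 = 20;  s_179 = 82;  s_180 = 68;  s_181 = 68;  s_182 = 19
  s_183 = 22;  s_184 = 33;  s_185 = 18;  s_186 = 81;  s_187 = 89;  s_188 = 90
  s_189 = 78;  s_190 = 94;  s_191 = 67;  s_192 = 2;  s_193 = 86;  s_194 = 75
  s_195 = 11;  s_196 = 48;  s_197 = 67;  s_198 = 62;  s_199 = 4;  s_200 = 32
  s_201 = 2;  s_202 = 50;  s_203 = 32;  s_204 = 10;  s_205 = 11;  s_206 = 24
  s_207 = 25;  s_208 = 28;  s_209 = 54;  s_210 = 44;  s_211 = 63;  s_212 = 86
  s_213 = 17;  s_214 = 64;  s_215 = 53;  s_216 = 76;  s_217 = 49;  s_218 = 75
  s_219 = 57;  s_220 = 27;  s_221 = 32;  s_222 = 14;  s_223 = 2;  s_224 = 22
  s_225 = 61;  s_226 = 36;  s_227 = 27;  s_228 = 62;  s_229 = 59;  s_230 = 50
  s_231 = 50;  s_232 = 81;  s_233 = 14;  s_234 = 66;  s_235 = 58;  s_236 = 91
  s_237 = 89;  s_238 = 91;  s_239 = 74;  s_240 = 77;  s_241 = 47;  s_242 = 93
s_243 = 51·93 + 90·47 + 43·77 = 62
s_244 = 51·62 + 90·93 + 43·47 = 70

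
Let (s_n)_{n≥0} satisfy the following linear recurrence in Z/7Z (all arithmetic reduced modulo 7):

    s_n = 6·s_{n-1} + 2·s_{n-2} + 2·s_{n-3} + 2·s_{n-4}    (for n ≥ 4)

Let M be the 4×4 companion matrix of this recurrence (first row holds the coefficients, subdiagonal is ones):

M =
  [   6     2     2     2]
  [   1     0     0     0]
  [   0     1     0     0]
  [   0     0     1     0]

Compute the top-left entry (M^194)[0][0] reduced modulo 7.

3

(M^194)[0][0] is the top entry after applying M 194 times to the unit state (1, 0, 0, 0). Equivalently it is h_{197} for the auxiliary sequence (h_n) obeying the same recurrence with h_3 = 1 and h_i = 0 for 0 ≤ i < 3:
h_4 = 6·1 + 2·0 + 2·0 + 2·0 = 6
h_5 = 6·6 + 2·1 + 2·0 + 2·0 = 3
h_6 = 6·3 + 2·6 + 2·1 + 2·0 = 4
h_7 = 6·4 + 2·3 + 2·6 + 2·1 = 2
h_8 = 6·2 + 2·4 + 2·3 + 2·6 = 3
h_9 = 6·3 + 2·2 + 2·4 + 2·3 = 1
h_10 = 6·1 + 2·3 + 2·2 + 2·4 = 3
h_11 = 6·3 + 2·1 + 2·3 + 2·2 = 2
h_12 = 6·2 + 2·3 + 2·1 + 2·3 = 5
h_13 = 6·5 + 2·2 + 2·3 + 2·1 = 0
h_14 = 6·0 + 2·5 + 2·2 + 2·3 = 6
h_15 = 6·6 + 2·0 + 2·5 + 2·2 = 1
h_16 = 6·1 + 2·6 + 2·0 + 2·5 = 0
h_17 = 6·0 + 2·1 + 2·6 + 2·0 = 0
h_18 = 6·0 + 2·0 + 2·1 + 2·6 = 0
h_19 = 6·0 + 2·0 + 2·0 + 2·1 = 2
h_20 = 6·2 + 2·0 + 2·0 + 2·0 = 5
h_21 = 6·5 + 2·2 + 2·0 + 2·0 = 6
h_22 = 6·6 + 2·5 + 2·2 + 2·0 = 1
h_23 = 6·1 + 2·6 + 2·5 + 2·2 = 4
h_24 = 6·4 + 2·1 + 2·6 + 2·5 = 6
h_25 = 6·6 + 2·4 + 2·1 + 2·6 = 2
h_26 = 6·2 + 2·6 + 2·4 + 2·1 = 6
h_27 = 6·6 + 2·2 + 2·6 + 2·4 = 4
h_28 = 6·4 + 2·6 + 2·2 + 2·6 = 3
h_29 = 6·3 + 2·4 + 2·6 + 2·2 = 0
h_30 = 6·0 + 2·3 + 2·4 + 2·6 = 5
h_31 = 6·5 + 2·0 + 2·3 + 2·4 = 2
h_32 = 6·2 + 2·5 + 2·0 + 2·3 = 0
h_33 = 6·0 + 2·2 + 2·5 + 2·0 = 0
h_34 = 6·0 + 2·0 + 2·2 + 2·5 = 0
h_35 = 6·0 + 2·0 + 2·0 + 2·2 = 4
h_36 = 6·4 + 2·0 + 2·0 + 2·0 = 3
h_37 = 6·3 + 2·4 + 2·0 + 2·0 = 5
h_38 = 6·5 + 2·3 + 2·4 + 2·0 = 2
h_39 = 6·2 + 2·5 + 2·3 + 2·4 = 1
h_40 = 6·1 + 2·2 + 2·5 + 2·3 = 5
h_41 = 6·5 + 2·1 + 2·2 + 2·5 = 4
h_42 = 6·4 + 2·5 + 2·1 + 2·2 = 5
h_43 = 6·5 + 2·4 + 2·5 + 2·1 = 1
h_44 = 6·1 + 2·5 + 2·4 + 2·5 = 6
h_45 = 6·6 + 2·1 + 2·5 + 2·4 = 0
h_46 = 6·0 + 2·6 + 2·1 + 2·5 = 3
h_47 = 6·3 + 2·0 + 2·6 + 2·1 = 4
h_48 = 6·4 + 2·3 + 2·0 + 2·6 = 0
h_49 = 6·0 + 2·4 + 2·3 + 2·0 = 0
h_50 = 6·0 + 2·0 + 2·4 + 2·3 = 0
h_51 = 6·0 + 2·0 + 2·0 + 2·4 = 1
(h_48, h_49, h_50, h_51) = (0, 0, 0, 1) = (h_0, h_1, h_2, h_3), so the sequence has period 48.
197 ≡ 5 (mod 48), hence h_197 = h_5 = 3.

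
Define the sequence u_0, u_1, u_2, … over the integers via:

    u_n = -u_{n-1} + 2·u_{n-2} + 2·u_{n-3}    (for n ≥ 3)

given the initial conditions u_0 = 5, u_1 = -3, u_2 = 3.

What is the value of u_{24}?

u_3 = -1·3 + 2·-3 + 2·5 = 1
u_4 = -1·1 + 2·3 + 2·-3 = -1
u_5 = -1·-1 + 2·1 + 2·3 = 9
u_6 = -1·9 + 2·-1 + 2·1 = -9
u_7 = -1·-9 + 2·9 + 2·-1 = 25
u_8 = -1·25 + 2·-9 + 2·9 = -25
u_9 = -1·-25 + 2·25 + 2·-9 = 57
u_10 = -1·57 + 2·-25 + 2·25 = -57
u_11 = -1·-57 + 2·57 + 2·-25 = 121
u_12 = -1·121 + 2·-57 + 2·57 = -121
u_13 = -1·-121 + 2·121 + 2·-57 = 249
u_14 = -1·249 + 2·-121 + 2·121 = -249
u_15 = -1·-249 + 2·249 + 2·-121 = 505
u_16 = -1·505 + 2·-249 + 2·249 = -505
u_17 = -1·-505 + 2·505 + 2·-249 = 1017
u_18 = -1·1017 + 2·-505 + 2·505 = -1017
u_19 = -1·-1017 + 2·1017 + 2·-505 = 2041
u_20 = -1·2041 + 2·-1017 + 2·1017 = -2041
u_21 = -1·-2041 + 2·2041 + 2·-1017 = 4089
u_22 = -1·4089 + 2·-2041 + 2·2041 = -4089
u_23 = -1·-4089 + 2·4089 + 2·-2041 = 8185
u_24 = -1·8185 + 2·-4089 + 2·4089 = -8185

-8185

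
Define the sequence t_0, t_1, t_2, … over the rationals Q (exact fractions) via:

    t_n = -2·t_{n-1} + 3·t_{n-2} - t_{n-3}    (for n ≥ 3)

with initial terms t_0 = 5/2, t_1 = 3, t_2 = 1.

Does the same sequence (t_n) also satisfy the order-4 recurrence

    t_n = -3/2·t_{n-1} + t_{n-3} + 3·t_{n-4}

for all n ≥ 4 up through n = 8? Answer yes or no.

no

Terms t_0..t_8: 5/2, 3, 1, 9/2, -9, 61/2, -185/2, 571/2, -879
n=4: candidate gives 15/4, actual t_4 = -9 ✗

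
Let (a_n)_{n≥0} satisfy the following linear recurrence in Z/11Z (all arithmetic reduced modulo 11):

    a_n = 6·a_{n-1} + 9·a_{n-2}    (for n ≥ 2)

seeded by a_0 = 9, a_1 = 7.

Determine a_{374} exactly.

a_2 = 6·7 + 9·9 = 2
a_3 = 6·2 + 9·7 = 9
a_4 = 6·9 + 9·2 = 6
a_5 = 6·6 + 9·9 = 7
a_6 = 6·7 + 9·6 = 8
a_7 = 6·8 + 9·7 = 1
a_8 = 6·1 + 9·8 = 1
a_9 = 6·1 + 9·1 = 4
a_10 = 6·4 + 9·1 = 0
a_11 = 6·0 + 9·4 = 3
a_12 = 6·3 + 9·0 = 7
a_13 = 6·7 + 9·3 = 3
a_14 = 6·3 + 9·7 = 4
a_15 = 6·4 + 9·3 = 7
a_16 = 6·7 + 9·4 = 1
a_17 = 6·1 + 9·7 = 3
a_18 = 6·3 + 9·1 = 5
a_19 = 6·5 + 9·3 = 2
a_20 = 6·2 + 9·5 = 2
a_21 = 6·2 + 9·2 = 8
a_22 = 6·8 + 9·2 = 0
a_23 = 6·0 + 9·8 = 6
a_24 = 6·6 + 9·0 = 3
a_25 = 6·3 + 9·6 = 6
a_26 = 6·6 + 9·3 = 8
a_27 = 6·8 + 9·6 = 3
a_28 = 6·3 + 9·8 = 2
a_29 = 6·2 + 9·3 = 6
a_30 = 6·6 + 9·2 = 10
a_31 = 6·10 + 9·6 = 4
a_32 = 6·4 + 9·10 = 4
a_33 = 6·4 + 9·4 = 5
a_34 = 6·5 + 9·4 = 0
a_35 = 6·0 + 9·5 = 1
a_36 = 6·1 + 9·0 = 6
a_37 = 6·6 + 9·1 = 1
a_38 = 6·1 + 9·6 = 5
a_39 = 6·5 + 9·1 = 6
a_40 = 6·6 + 9·5 = 4
a_41 = 6·4 + 9·6 = 1
a_42 = 6·1 + 9·4 = 9
a_43 = 6·9 + 9·1 = 8
a_44 = 6·8 + 9·9 = 8
a_45 = 6·8 + 9·8 = 10
a_46 = 6·10 + 9·8 = 0
a_47 = 6·0 + 9·10 = 2
a_48 = 6·2 + 9·0 = 1
a_49 = 6·1 + 9·2 = 2
a_50 = 6·2 + 9·1 = 10
a_51 = 6·10 + 9·2 = 1
a_52 = 6·1 + 9·10 = 8
a_53 = 6·8 + 9·1 = 2
a_54 = 6·2 + 9·8 = 7
a_55 = 6·7 + 9·2 = 5
a_56 = 6·5 + 9·7 = 5
a_57 = 6·5 + 9·5 = 9
a_58 = 6·9 + 9·5 = 0
a_59 = 6·0 + 9·9 = 4
a_60 = 6·4 + 9·0 = 2
a_61 = 6·2 + 9·4 = 4
a_62 = 6·4 + 9·2 = 9
a_63 = 6·9 + 9·4 = 2
a_64 = 6·2 + 9·9 = 5
a_65 = 6·5 + 9·2 = 4
a_66 = 6·4 + 9·5 = 3
a_67 = 6·3 + 9·4 = 10
a_68 = 6·10 + 9·3 = 10
a_69 = 6·10 + 9·10 = 7
a_70 = 6·7 + 9·10 = 0
a_71 = 6·0 + 9·7 = 8
a_72 = 6·8 + 9·0 = 4
a_73 = 6·4 + 9·8 = 8
a_74 = 6·8 + 9·4 = 7
a_75 = 6·7 + 9·8 = 4
a_76 = 6·4 + 9·7 = 10
a_77 = 6·10 + 9·4 = 8
a_78 = 6·8 + 9·10 = 6
a_79 = 6·6 + 9·8 = 9
a_80 = 6·9 + 9·6 = 9
a_81 = 6·9 + 9·9 = 3
a_82 = 6·3 + 9·9 = 0
a_83 = 6·0 + 9·3 = 5
a_84 = 6·5 + 9·0 = 8
a_85 = 6·8 + 9·5 = 5
a_86 = 6·5 + 9·8 = 3
a_87 = 6·3 + 9·5 = 8
a_88 = 6·8 + 9·3 = 9
a_89 = 6·9 + 9·8 = 5
a_90 = 6·5 + 9·9 = 1
a_91 = 6·1 + 9·5 = 7
a_92 = 6·7 + 9·1 = 7
a_93 = 6·7 + 9·7 = 6
a_94 = 6·6 + 9·7 = 0
a_95 = 6·0 + 9·6 = 10
a_96 = 6·10 + 9·0 = 5
a_97 = 6·5 + 9·10 = 10
a_98 = 6·10 + 9·5 = 6
a_99 = 6·6 + 9·10 = 5
a_100 = 6·5 + 9·6 = 7
a_101 = 6·7 + 9·5 = 10
a_102 = 6·10 + 9·7 = 2
a_103 = 6·2 + 9·10 = 3
a_104 = 6·3 + 9·2 = 3
a_105 = 6·3 + 9·3 = 1
a_106 = 6·1 + 9·3 = 0
a_107 = 6·0 + 9·1 = 9
a_108 = 6·9 + 9·0 = 10
a_109 = 6·10 + 9·9 = 9
a_110 = 6·9 + 9·10 = 1
a_111 = 6·1 + 9·9 = 10
a_112 = 6·10 + 9·1 = 3
a_113 = 6·3 + 9·10 = 9
a_114 = 6·9 + 9·3 = 4
a_115 = 6·4 + 9·9 = 6
a_116 = 6·6 + 9·4 = 6
a_117 = 6·6 + 9·6 = 2
a_118 = 6·2 + 9·6 = 0
a_119 = 6·0 + 9·2 = 7
a_120 = 6·7 + 9·0 = 9
a_121 = 6·9 + 9·7 = 7
(a_120, a_121) = (9, 7) = (a_0, a_1), so the sequence has period 120.
374 ≡ 14 (mod 120), hence a_374 = a_14 = 4.

4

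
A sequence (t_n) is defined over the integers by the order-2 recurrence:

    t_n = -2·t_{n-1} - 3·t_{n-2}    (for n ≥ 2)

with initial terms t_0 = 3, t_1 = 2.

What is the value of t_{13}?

t_2 = -2·2 + -3·3 = -13
t_3 = -2·-13 + -3·2 = 20
t_4 = -2·20 + -3·-13 = -1
t_5 = -2·-1 + -3·20 = -58
t_6 = -2·-58 + -3·-1 = 119
t_7 = -2·119 + -3·-58 = -64
t_8 = -2·-64 + -3·119 = -229
t_9 = -2·-229 + -3·-64 = 650
t_10 = -2·650 + -3·-229 = -613
t_11 = -2·-613 + -3·650 = -724
t_12 = -2·-724 + -3·-613 = 3287
t_13 = -2·3287 + -3·-724 = -4402

-4402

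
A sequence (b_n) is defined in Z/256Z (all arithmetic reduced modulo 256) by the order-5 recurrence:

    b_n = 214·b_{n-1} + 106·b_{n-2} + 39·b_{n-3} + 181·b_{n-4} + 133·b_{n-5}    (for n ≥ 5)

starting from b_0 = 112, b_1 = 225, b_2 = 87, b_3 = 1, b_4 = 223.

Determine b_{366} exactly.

b_5 = 214·223 + 106·1 + 39·87 + 181·225 + 133·112 = 90
b_6 = 214·90 + 106·223 + 39·1 + 181·87 + 133·225 = 33
b_7 = 214·33 + 106·90 + 39·223 + 181·1 + 133·87 = 187
b_8 = 214·187 + 106·33 + 39·90 + 181·223 + 133·1 = 226
b_9 = 214·226 + 106·187 + 39·33 + 181·90 + 133·223 = 222
b_10 = 214·222 + 106·226 + 39·187 + 181·33 + 133·90 = 188
Continuing the recurrence:
  b_11 = 222;  b_12 = 47;  b_13 = 58;  b_14 = 6;  b_15 = 211;  b_16 = 69
  b_17 = 99;  b_18 = 217;  b_19 = 52;  b_20 = 207;  b_21 = 121;  b_22 = 164
  b_23 = 60;  b_24 = 222;  b_25 = 128;  b_26 = 225;  b_27 = 136;  b_28 = 124
  b_29 = 21;  b_30 = 51;  b_31 = 69;  b_32 = 83;  b_33 = 254;  b_34 = 45
  b_35 = 183;  b_36 = 214;  b_37 = 58;  b_38 = 192;  b_39 = 226;  b_40 = 163
  b_41 = 70;  b_42 = 82;  b_43 = 231;  b_44 = 97;  b_45 = 103;  b_46 = 205
  b_47 = 184;  b_48 = 251;  b_49 = 117;  b_50 = 56;  b_51 = 24;  b_52 = 34
  b_53 = 4;  b_54 = 117;  b_55 = 180;  b_56 = 8;  b_57 = 137;  b_58 = 15
  b_59 = 137;  b_60 = 199;  b_61 = 98;  b_62 = 249;  b_63 = 179;  b_64 = 138
  b_65 = 22;  b_66 = 196;  b_67 = 230;  b_68 = 87;  b_69 = 18;  b_70 = 30
  b_71 = 59;  b_72 = 125;  b_73 = 107;  b_74 = 193;  b_75 = 252;  b_76 = 231
  b_77 = 113;  b_78 = 140;  b_79 = 116;  b_80 = 102;  b_81 = 136;  b_82 = 73
  b_83 = 160;  b_84 = 20;  b_85 = 61;  b_86 = 235;  b_87 = 205;  b_88 = 59
  b_89 = 134;  b_90 = 133;  b_91 = 175;  b_92 = 254;  b_93 = 114;  b_94 = 200
  b_95 = 234;  b_96 = 75;  b_97 = 158;  b_98 = 106;  b_99 = 207;  b_100 = 153
  b_101 = 111;  b_102 = 181;  b_103 = 0;  b_104 = 147;  b_105 = 109;  b_106 = 160
  b_107 = 80;  b_108 = 170;  b_109 = 12;  b_110 = 93;  b_111 = 76;  b_112 = 160
  b_113 = 49;  b_114 = 199;  b_115 = 17;  b_116 = 175;  b_117 = 106;  b_118 = 209
  b_119 = 171;  b_120 = 50;  b_121 = 78;  b_122 = 204;  b_123 = 238;  b_124 = 127
  b_125 = 234;  b_126 = 54;  b_127 = 163;  b_128 = 181;  b_129 = 115;  b_130 = 169
  b_131 = 196;  b_132 = 255;  b_133 = 105;  b_134 = 116;  b_135 = 172;  b_136 = 238
  b_137 = 144;  b_138 = 177;  b_139 = 184;  b_140 = 172;  b_141 = 101;  b_142 = 163
  b_143 = 85;  b_144 = 35;  b_145 = 14;  b_146 = 221;  b_147 = 167;  b_148 = 38
  b_149 = 170;  b_150 = 208;  b_151 = 242;  b_152 = 243;  b_153 = 246;  b_154 = 130
  b_155 = 183;  b_156 = 209;  b_157 = 119;  b_158 = 157;  b_159 = 72;  b_160 = 43
  b_161 = 101;  b_162 = 8;  b_163 = 136;  b_164 = 50;  b_165 = 20;  b_166 = 69
  b_167 = 228;  b_168 = 56;  b_169 = 217;  b_170 = 127;  b_171 = 153;  b_172 = 151
  b_173 = 114;  b_174 = 169;  b_175 = 163;  b_176 = 218;  b_177 = 134;  b_178 = 212
  b_179 = 246;  b_180 = 167;  b_181 = 194;  b_182 = 78;  b_183 = 11;  b_184 = 237
  b_185 = 123;  b_186 = 145;  b_187 = 140;  b_188 = 23;  b_189 = 97;  b_190 = 92
  b_191 = 228;  b_192 = 118;  b_193 = 152;  b_194 = 25;  b_195 = 208;  b_196 = 68
  b_197 = 141;  b_198 = 91;  b_199 = 221;  b_200 = 11;  b_201 = 150;  b_202 = 53
  b_203 = 159;  b_204 = 78;  b_205 = 226;  b_206 = 216;  b_207 = 250;  b_208 = 155
  b_209 = 78;  b_210 = 154;  b_211 = 159;  b_212 = 9;  b_213 = 127;  b_214 = 133
  b_215 = 144;  b_216 = 195;  b_217 = 93;  b_218 = 112;  b_219 = 192;  b_220 = 186
  b_221 = 28;  b_222 = 45;  b_223 = 124;  b_224 = 208;  b_225 = 129;  b_226 = 55
  b_227 = 33;  b_228 = 127;  b_229 = 122;  b_230 = 129;  b_231 = 155;  b_232 = 130
  b_233 = 190;  b_234 = 220;  b_235 = 254;  b_236 = 207;  b_237 = 154;  b_238 = 102
  b_239 = 115;  b_240 = 37;  b_241 = 131;  b_242 = 121;  b_243 = 84;  b_244 = 47
  b_245 = 89;  b_246 = 68;  b_247 = 28;  b_248 = 254;  b_249 = 160;  b_250 = 129
  b_251 = 232;  b_252 = 220;  b_253 = 181;  b_254 = 19;  b_255 = 101;  b_256 = 243
  b_257 = 30;  b_258 = 141;  b_259 = 151;  b_260 = 118;  b_261 = 26;  b_262 = 224
  b_263 = 2;  b_264 = 67;  b_265 = 166;  b_266 = 178;  b_267 = 135;  b_268 = 65
  b_269 = 135;  b_270 = 109;  b_271 = 216;  b_272 = 91;  b_273 = 85;  b_274 = 216
  b_275 = 248;  b_276 = 66;  b_277 = 36;  b_278 = 21;  b_279 = 20;  b_280 = 104
  b_281 = 41;  b_282 = 239;  b_283 = 169;  b_284 = 103;  b_285 = 130;  b_286 = 89
  b_287 = 147;  b_288 = 42;  b_289 = 246;  b_290 = 228;  b_291 = 6;  b_292 = 247
  b_293 = 114;  b_294 = 126;  b_295 = 219;  b_296 = 93;  b_297 = 139;  b_298 = 97
  b_299 = 28;  b_300 = 71;  b_301 = 81;  b_302 = 44;  b_303 = 84;  b_304 = 134
  b_305 = 168;  b_306 = 233;  b_307 = 0;  b_308 = 116;  b_309 = 221;  b_310 = 203
  b_311 = 237;  b_312 = 219;  b_313 = 166;  b_314 = 229;  b_315 = 143;  b_316 = 158
  b_317 = 82;  b_318 = 232;  b_319 = 10;  b_320 = 235;  b_321 = 254;  b_322 = 202
  b_323 = 111;  b_324 = 121;  b_325 = 143;  b_326 = 85;  b_327 = 32;  b_328 = 243
  b_329 = 77;  b_330 = 64;  b_331 = 48;  b_332 = 202;  b_333 = 44;  b_334 = 253
  b_335 = 172;  b_336 = 0;  b_337 = 209;  b_338 = 167;  b_339 = 49;  b_340 = 79
  b_341 = 138;  b_342 = 49;  b_343 = 139;  b_344 = 210;  b_345 = 46;  b_346 = 236
  b_347 = 14;  b_348 = 31;  b_349 = 74;  b_350 = 150;  b_351 = 67;  b_352 = 149
  b_353 = 147;  b_354 = 73;  b_355 = 228;  b_356 = 95;  b_357 = 73;  b_358 = 20
  b_359 = 140;  b_360 = 14;  b_361 = 176;  b_362 = 81;  b_363 = 24;  b_364 = 12
b_365 = 214·12 + 106·24 + 39·81 + 181·176 + 133·14 = 5
b_366 = 214·5 + 106·12 + 39·24 + 181·81 + 133·176 = 131

131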